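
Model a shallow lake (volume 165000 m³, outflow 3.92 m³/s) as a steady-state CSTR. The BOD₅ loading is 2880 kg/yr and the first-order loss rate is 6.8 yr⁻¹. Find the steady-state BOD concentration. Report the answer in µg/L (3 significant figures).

23.1 µg/L

Outflow Q = 3.92 m³/s × 3.156e+07 s/yr = 1.237e+08 m³/yr.
Steady-state CSTR mass balance: W = Q·C + k·V·C, so C = W/(Q + kV).
Q + kV = 1.237e+08 + 6.8·165000 = 1.248e+08 m³/yr.
C = 2880/1.248e+08 = 2.307e-05 kg/m³ = 0.02307 mg/L = 23.07 µg/L.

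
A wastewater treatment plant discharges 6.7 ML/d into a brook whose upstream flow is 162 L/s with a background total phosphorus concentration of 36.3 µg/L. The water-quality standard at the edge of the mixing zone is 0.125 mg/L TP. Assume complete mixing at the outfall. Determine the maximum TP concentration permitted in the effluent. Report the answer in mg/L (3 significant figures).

0.310 mg/L

6.7 ML/d = 0.07755 m³/s.
162 L/s = 0.162 m³/s.
36.3 µg/L = 0.0363 mg/L.
Mass balance: 0.125·0.2395 = 0.07755·Cₑ + 0.162·0.0363.
Cₑ = (0.02994 − 0.005881) / 0.07755 = 0.3103 mg/L.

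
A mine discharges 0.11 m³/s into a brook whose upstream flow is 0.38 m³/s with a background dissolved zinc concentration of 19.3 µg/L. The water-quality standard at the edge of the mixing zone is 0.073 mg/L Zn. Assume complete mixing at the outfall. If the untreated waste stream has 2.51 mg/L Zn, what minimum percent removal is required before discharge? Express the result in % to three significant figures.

19.3 µg/L = 0.0193 mg/L.
Mass balance: 0.073·0.49 = 0.11·Cₑ + 0.38·0.0193.
Cₑ = (0.03577 − 0.007334) / 0.11 = 0.2585 mg/L.
Required removal = 1 − 0.2585/2.51 = 89.7 %.

89.7 %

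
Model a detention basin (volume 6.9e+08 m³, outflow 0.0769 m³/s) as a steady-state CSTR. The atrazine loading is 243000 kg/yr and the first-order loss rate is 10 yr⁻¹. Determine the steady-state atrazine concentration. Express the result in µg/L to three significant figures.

Outflow Q = 0.0769 m³/s × 3.156e+07 s/yr = 2.427e+06 m³/yr.
Steady-state CSTR mass balance: W = Q·C + k·V·C, so C = W/(Q + kV).
Q + kV = 2.427e+06 + 10·6.9e+08 = 6.902e+09 m³/yr.
C = 243000/6.902e+09 = 3.521e-05 kg/m³ = 0.03521 mg/L = 35.21 µg/L.

35.2 µg/L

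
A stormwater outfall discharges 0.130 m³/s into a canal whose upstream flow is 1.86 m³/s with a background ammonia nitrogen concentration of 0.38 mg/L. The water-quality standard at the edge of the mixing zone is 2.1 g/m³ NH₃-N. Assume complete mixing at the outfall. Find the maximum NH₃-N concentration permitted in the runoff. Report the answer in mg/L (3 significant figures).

26.7 mg/L

Mass balance: 2.1·1.99 = 0.13·Cₑ + 1.86·0.38.
Cₑ = (4.179 − 0.7068) / 0.13 = 26.71 mg/L.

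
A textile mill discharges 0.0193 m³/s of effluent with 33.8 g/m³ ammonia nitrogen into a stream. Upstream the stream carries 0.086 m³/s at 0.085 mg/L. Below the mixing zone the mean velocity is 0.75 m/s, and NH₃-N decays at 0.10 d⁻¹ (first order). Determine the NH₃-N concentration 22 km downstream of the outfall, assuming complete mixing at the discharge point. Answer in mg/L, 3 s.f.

After complete mixing, C₀ = (0.0193·33.8 + 0.086·0.085) / 0.1053 = 6.264 mg/L.
Travel time t = 2.2e+04 m / 0.75 m/s = 2.933e+04 s = 0.3395 d.
C = 6.264·exp(−0.10·0.3395) = 6.264·0.9666 = 6.055 mg/L.

6.06 mg/L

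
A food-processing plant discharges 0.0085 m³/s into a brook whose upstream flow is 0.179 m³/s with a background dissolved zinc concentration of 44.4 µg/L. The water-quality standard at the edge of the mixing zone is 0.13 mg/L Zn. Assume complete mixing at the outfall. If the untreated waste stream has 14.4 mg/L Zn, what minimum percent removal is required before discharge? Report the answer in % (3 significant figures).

44.4 µg/L = 0.0444 mg/L.
Mass balance: 0.13·0.1875 = 0.0085·Cₑ + 0.179·0.0444.
Cₑ = (0.02438 − 0.007948) / 0.0085 = 1.933 mg/L.
Required removal = 1 − 1.933/14.4 = 86.58 %.

86.6 %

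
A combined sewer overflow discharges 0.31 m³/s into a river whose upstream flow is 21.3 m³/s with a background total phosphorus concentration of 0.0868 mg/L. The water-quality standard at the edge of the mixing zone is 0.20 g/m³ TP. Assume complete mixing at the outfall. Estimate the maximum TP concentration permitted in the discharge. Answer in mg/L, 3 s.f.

7.98 mg/L

Mass balance: 0.2·21.61 = 0.31·Cₑ + 21.3·0.0868.
Cₑ = (4.322 − 1.849) / 0.31 = 7.978 mg/L.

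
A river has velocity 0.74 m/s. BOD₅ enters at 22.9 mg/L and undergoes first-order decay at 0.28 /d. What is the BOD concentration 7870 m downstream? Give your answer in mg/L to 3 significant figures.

22.1 mg/L

Travel time t = 7870 m / 0.74 m/s = 7870/0.74 = 1.064e+04 s = 0.1231 d.
First-order decay: C = 22.9·exp(−0.28·0.1231) = 22.9·0.9661 = 22.12 mg/L.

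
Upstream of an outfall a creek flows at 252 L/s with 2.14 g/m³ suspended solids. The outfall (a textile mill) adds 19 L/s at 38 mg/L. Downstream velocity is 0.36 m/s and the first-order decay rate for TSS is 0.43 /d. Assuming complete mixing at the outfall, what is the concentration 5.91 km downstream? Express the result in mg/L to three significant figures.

19 L/s = 0.019 m³/s.
252 L/s = 0.252 m³/s.
After complete mixing, C₀ = (0.019·38 + 0.252·2.14) / 0.271 = 4.654 mg/L.
Travel time t = 5910 m / 0.36 m/s = 1.642e+04 s = 0.19 d.
C = 4.654·exp(−0.43·0.19) = 4.654·0.9215 = 4.289 mg/L.

4.29 mg/L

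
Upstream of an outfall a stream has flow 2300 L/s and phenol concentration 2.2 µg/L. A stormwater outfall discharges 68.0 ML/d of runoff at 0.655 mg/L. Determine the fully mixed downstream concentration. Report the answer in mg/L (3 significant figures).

0.169 mg/L

68.0 ML/d = 0.787 m³/s.
2300 L/s = 2.3 m³/s.
2.2 µg/L = 0.0022 mg/L.
Flow-weighted mixing gives C = (0.787·0.655 + 2.3·0.0022) / (0.787 + 2.3) = 0.5206/3.087 = 0.1686 mg/L.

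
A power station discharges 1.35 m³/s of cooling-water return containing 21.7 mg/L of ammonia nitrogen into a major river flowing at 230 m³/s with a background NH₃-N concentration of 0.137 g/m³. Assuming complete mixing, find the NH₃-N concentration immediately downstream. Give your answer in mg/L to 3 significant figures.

Flow-weighted mixing gives C = (1.35·21.7 + 230·0.137) / (1.35 + 230) = 60.81/231.3 = 0.2628 mg/L.

0.263 mg/L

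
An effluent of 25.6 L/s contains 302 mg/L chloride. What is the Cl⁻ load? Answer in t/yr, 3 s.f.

244 t/yr

25.6 L/s = 0.0256 m³/s.
Mass flux = Q·C = 0.0256 m³/s × 302 g/m³ = 7.731 g/s.
= 7.731 g/s × 31.56 = 244 t/yr.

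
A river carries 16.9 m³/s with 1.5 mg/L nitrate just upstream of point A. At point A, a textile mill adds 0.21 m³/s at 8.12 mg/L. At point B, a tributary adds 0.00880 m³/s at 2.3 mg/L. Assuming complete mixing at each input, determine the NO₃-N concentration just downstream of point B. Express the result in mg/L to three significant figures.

After input A: C = (16.9·1.5 + 0.21·8.12) / 17.11 = 1.581 mg/L.
After input B: C = (17.11·1.581 + 0.0088·2.3) / 17.12 = 1.582 mg/L.

1.58 mg/L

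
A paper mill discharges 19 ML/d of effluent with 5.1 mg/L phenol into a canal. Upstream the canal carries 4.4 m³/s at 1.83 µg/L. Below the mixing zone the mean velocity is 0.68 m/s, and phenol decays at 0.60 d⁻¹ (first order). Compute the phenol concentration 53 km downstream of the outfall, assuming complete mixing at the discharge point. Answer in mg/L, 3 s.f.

19 ML/d = 0.2199 m³/s.
1.83 µg/L = 0.00183 mg/L.
After complete mixing, C₀ = (0.2199·5.1 + 4.4·0.00183) / 4.62 = 0.2445 mg/L.
Travel time t = 5.3e+04 m / 0.68 m/s = 7.794e+04 s = 0.9021 d.
C = 0.2445·exp(−0.60·0.9021) = 0.2445·0.582 = 0.1423 mg/L.

0.142 mg/L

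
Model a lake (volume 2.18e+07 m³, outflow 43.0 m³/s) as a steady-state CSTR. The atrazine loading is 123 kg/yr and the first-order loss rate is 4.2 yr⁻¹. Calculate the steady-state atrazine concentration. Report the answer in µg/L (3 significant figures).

Outflow Q = 43.0 m³/s × 3.156e+07 s/yr = 1.357e+09 m³/yr.
Steady-state CSTR mass balance: W = Q·C + k·V·C, so C = W/(Q + kV).
Q + kV = 1.357e+09 + 4.2·2.18e+07 = 1.449e+09 m³/yr.
C = 123/1.449e+09 = 8.491e-08 kg/m³ = 8.491e-05 mg/L = 0.08491 µg/L.

0.0849 µg/L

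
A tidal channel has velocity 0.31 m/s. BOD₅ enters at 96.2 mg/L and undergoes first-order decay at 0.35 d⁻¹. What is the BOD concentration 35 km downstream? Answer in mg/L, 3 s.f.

Travel time t = 35 km / 0.31 m/s = 3.5e+04/0.31 = 1.129e+05 s = 1.307 d.
First-order decay: C = 96.2·exp(−0.35·1.307) = 96.2·0.633 = 60.89 mg/L.

60.9 mg/L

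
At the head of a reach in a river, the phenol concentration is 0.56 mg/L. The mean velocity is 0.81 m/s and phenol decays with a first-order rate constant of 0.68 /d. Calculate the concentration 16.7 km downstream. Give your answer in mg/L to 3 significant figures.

0.476 mg/L

Travel time t = 16.7 km / 0.81 m/s = 1.67e+04/0.81 = 2.062e+04 s = 0.2386 d.
First-order decay: C = 0.56·exp(−0.68·0.2386) = 0.56·0.8502 = 0.4761 mg/L.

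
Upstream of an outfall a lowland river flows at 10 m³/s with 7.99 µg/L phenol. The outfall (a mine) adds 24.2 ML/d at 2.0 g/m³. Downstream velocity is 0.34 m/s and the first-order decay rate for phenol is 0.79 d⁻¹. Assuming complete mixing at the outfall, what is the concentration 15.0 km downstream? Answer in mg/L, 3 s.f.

0.0416 mg/L

24.2 ML/d = 0.2801 m³/s.
7.99 µg/L = 0.00799 mg/L.
After complete mixing, C₀ = (0.2801·2 + 10·0.00799) / 10.28 = 0.06226 mg/L.
Travel time t = 1.5e+04 m / 0.34 m/s = 4.412e+04 s = 0.5106 d.
C = 0.06226·exp(−0.79·0.5106) = 0.06226·0.6681 = 0.0416 mg/L.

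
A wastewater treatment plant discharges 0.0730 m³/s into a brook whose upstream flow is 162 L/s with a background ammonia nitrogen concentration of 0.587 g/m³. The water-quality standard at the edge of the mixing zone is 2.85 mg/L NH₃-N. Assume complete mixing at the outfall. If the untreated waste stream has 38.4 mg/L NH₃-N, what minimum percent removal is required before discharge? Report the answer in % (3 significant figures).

162 L/s = 0.162 m³/s.
Mass balance: 2.85·0.235 = 0.073·Cₑ + 0.162·0.587.
Cₑ = (0.6697 − 0.09509) / 0.073 = 7.872 mg/L.
Required removal = 1 − 7.872/38.4 = 79.5 %.

79.5 %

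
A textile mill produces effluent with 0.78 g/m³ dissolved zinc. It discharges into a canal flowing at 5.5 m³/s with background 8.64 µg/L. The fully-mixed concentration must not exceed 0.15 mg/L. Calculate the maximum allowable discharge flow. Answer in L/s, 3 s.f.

8.64 µg/L = 0.00864 mg/L.
Mass balance at complete mixing: C_std·(Q_w + Q_r) = Q_w·C_e + Q_r·C_b.
Rearranging, Q_w = Q_r·(C_std − C_b)/(C_e − C_std) = 5.5·(0.15 − 0.00864) / (0.78 − 0.15) = 1.234 m³/s.
= 1234 L/s.

1230 L/s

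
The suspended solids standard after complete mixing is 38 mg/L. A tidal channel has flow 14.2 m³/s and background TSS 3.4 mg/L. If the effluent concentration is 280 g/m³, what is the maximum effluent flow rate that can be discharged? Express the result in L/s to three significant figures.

2030 L/s

Mass balance at complete mixing: C_std·(Q_w + Q_r) = Q_w·C_e + Q_r·C_b.
Rearranging, Q_w = Q_r·(C_std − C_b)/(C_e − C_std) = 14.2·(38 − 3.4) / (280 − 38) = 2.03 m³/s.
= 2030 L/s.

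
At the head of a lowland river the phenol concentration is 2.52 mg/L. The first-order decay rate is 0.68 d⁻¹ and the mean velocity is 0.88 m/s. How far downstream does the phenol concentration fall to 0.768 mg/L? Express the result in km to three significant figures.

From C = C₀·e^(−kt), t = ln(C₀/C)/k = ln(2.52/0.768)/0.68 = 1.188/0.68 = 1.747 d.
Distance = v·t = 0.88 m/s × 1.51e+05 s = 1.329e+05 m = 132.9 km.

133 km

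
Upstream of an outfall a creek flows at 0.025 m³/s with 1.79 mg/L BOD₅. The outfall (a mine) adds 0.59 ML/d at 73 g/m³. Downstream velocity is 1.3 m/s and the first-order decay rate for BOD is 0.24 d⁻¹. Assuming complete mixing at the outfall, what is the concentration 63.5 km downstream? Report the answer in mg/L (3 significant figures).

0.59 ML/d = 0.006829 m³/s.
After complete mixing, C₀ = (0.006829·73 + 0.025·1.79) / 0.03183 = 17.07 mg/L.
Travel time t = 6.35e+04 m / 1.3 m/s = 4.885e+04 s = 0.5653 d.
C = 17.07·exp(−0.24·0.5653) = 17.07·0.8731 = 14.9 mg/L.

14.9 mg/L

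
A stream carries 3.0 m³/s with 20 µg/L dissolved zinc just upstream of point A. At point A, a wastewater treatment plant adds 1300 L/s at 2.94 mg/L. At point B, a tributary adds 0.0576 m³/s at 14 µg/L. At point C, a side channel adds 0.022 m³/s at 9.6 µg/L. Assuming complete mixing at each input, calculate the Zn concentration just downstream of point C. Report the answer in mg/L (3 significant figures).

0.887 mg/L

20 µg/L = 0.02 mg/L.
1300 L/s = 1.3 m³/s.
After input A: C = (3·0.02 + 1.3·2.94) / 4.3 = 0.9028 mg/L.
14 µg/L = 0.014 mg/L.
After input B: C = (4.3·0.9028 + 0.0576·0.014) / 4.358 = 0.891 mg/L.
9.6 µg/L = 0.0096 mg/L.
After input C: C = (4.358·0.891 + 0.022·0.0096) / 4.38 = 0.8866 mg/L.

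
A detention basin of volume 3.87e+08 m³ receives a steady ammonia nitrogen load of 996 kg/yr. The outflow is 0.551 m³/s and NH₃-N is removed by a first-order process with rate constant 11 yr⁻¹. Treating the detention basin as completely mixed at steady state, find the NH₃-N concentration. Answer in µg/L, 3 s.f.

Outflow Q = 0.551 m³/s × 3.156e+07 s/yr = 1.739e+07 m³/yr.
Steady-state CSTR mass balance: W = Q·C + k·V·C, so C = W/(Q + kV).
Q + kV = 1.739e+07 + 11·3.87e+08 = 4.274e+09 m³/yr.
C = 996/4.274e+09 = 2.33e-07 kg/m³ = 0.000233 mg/L = 0.233 µg/L.

0.233 µg/L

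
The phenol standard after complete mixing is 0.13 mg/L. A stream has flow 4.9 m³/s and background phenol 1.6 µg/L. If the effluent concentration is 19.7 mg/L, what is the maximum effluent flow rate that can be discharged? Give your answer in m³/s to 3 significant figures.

1.6 µg/L = 0.0016 mg/L.
Mass balance at complete mixing: C_std·(Q_w + Q_r) = Q_w·C_e + Q_r·C_b.
Rearranging, Q_w = Q_r·(C_std − C_b)/(C_e − C_std) = 4.9·(0.13 − 0.0016) / (19.7 − 0.13) = 0.03215 m³/s.

0.0321 m³/s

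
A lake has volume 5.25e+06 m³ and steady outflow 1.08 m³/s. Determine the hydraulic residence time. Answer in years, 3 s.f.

Q = 1.08 m³/s × 3.156e+07 s/yr = 3.408e+07 m³/yr.
Hydraulic residence time τ = V/Q = 5.25e+06/3.408e+07 = 0.154 yr.

0.154 yr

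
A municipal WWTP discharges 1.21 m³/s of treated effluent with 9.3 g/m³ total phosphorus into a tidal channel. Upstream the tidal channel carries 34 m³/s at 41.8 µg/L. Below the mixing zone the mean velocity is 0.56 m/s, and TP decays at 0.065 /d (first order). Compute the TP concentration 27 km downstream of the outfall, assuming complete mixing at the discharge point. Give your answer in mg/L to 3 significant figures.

41.8 µg/L = 0.0418 mg/L.
After complete mixing, C₀ = (1.21·9.3 + 34·0.0418) / 35.21 = 0.36 mg/L.
Travel time t = 2.7e+04 m / 0.56 m/s = 4.821e+04 s = 0.558 d.
C = 0.36·exp(−0.065·0.558) = 0.36·0.9644 = 0.3471 mg/L.

0.347 mg/L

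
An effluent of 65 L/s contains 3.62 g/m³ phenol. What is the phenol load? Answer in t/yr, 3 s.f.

7.43 t/yr

65 L/s = 0.065 m³/s.
Mass flux = Q·C = 0.065 m³/s × 3.62 g/m³ = 0.2353 g/s.
= 0.2353 g/s × 31.56 = 7.426 t/yr.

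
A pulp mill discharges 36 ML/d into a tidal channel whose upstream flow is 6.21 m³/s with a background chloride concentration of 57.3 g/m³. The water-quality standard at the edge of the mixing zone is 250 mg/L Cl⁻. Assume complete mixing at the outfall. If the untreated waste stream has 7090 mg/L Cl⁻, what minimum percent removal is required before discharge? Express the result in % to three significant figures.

36 ML/d = 0.4167 m³/s.
Mass balance: 250·6.627 = 0.4167·Cₑ + 6.21·57.3.
Cₑ = (1657 − 355.8) / 0.4167 = 3122 mg/L.
Required removal = 1 − 3122/7090 = 55.97 %.

56.0 %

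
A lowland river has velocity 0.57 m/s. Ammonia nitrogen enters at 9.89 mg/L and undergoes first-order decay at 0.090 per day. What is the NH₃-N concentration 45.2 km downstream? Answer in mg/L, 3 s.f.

Travel time t = 45.2 km / 0.57 m/s = 4.52e+04/0.57 = 7.93e+04 s = 0.9178 d.
First-order decay: C = 9.89·exp(−0.090·0.9178) = 9.89·0.9207 = 9.106 mg/L.

9.11 mg/L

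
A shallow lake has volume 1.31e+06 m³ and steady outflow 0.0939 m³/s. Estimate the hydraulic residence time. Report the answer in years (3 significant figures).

0.442 yr

Q = 0.0939 m³/s × 3.156e+07 s/yr = 2.963e+06 m³/yr.
Hydraulic residence time τ = V/Q = 1.31e+06/2.963e+06 = 0.4421 yr.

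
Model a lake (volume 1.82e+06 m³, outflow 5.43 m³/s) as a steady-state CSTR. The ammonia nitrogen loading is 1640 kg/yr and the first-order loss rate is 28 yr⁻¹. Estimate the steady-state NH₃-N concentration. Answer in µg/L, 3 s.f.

Outflow Q = 5.43 m³/s × 3.156e+07 s/yr = 1.714e+08 m³/yr.
Steady-state CSTR mass balance: W = Q·C + k·V·C, so C = W/(Q + kV).
Q + kV = 1.714e+08 + 28·1.82e+06 = 2.223e+08 m³/yr.
C = 1640/2.223e+08 = 7.377e-06 kg/m³ = 0.007377 mg/L = 7.377 µg/L.

7.38 µg/L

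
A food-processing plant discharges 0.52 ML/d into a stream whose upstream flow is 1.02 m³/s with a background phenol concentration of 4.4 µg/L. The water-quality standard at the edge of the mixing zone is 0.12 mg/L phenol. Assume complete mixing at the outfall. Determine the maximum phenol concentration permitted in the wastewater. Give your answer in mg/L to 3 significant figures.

19.7 mg/L

0.52 ML/d = 0.006019 m³/s.
4.4 µg/L = 0.0044 mg/L.
Mass balance: 0.12·1.026 = 0.006019·Cₑ + 1.02·0.0044.
Cₑ = (0.1231 − 0.004488) / 0.006019 = 19.71 mg/L.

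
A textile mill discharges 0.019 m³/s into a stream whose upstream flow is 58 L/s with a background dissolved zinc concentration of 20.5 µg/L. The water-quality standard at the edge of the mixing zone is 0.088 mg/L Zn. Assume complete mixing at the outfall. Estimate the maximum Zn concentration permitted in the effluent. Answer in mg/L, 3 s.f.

0.294 mg/L

58 L/s = 0.058 m³/s.
20.5 µg/L = 0.0205 mg/L.
Mass balance: 0.088·0.077 = 0.019·Cₑ + 0.058·0.0205.
Cₑ = (0.006776 − 0.001189) / 0.019 = 0.2941 mg/L.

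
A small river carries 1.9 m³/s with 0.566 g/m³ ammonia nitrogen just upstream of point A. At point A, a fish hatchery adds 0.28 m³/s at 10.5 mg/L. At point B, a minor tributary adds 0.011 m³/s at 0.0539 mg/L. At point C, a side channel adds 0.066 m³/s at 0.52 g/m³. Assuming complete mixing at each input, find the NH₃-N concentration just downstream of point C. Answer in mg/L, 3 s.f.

1.79 mg/L

After input A: C = (1.9·0.566 + 0.28·10.5) / 2.18 = 1.842 mg/L.
After input B: C = (2.18·1.842 + 0.011·0.0539) / 2.191 = 1.833 mg/L.
After input C: C = (2.191·1.833 + 0.066·0.52) / 2.257 = 1.795 mg/L.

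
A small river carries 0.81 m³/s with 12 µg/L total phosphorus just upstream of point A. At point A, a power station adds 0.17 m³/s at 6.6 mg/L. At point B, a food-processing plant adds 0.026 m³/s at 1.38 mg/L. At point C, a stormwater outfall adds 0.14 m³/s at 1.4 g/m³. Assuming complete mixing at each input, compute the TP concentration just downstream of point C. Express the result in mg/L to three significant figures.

12 µg/L = 0.012 mg/L.
After input A: C = (0.81·0.012 + 0.17·6.6) / 0.98 = 1.155 mg/L.
After input B: C = (0.98·1.155 + 0.026·1.38) / 1.006 = 1.161 mg/L.
After input C: C = (1.006·1.161 + 0.14·1.4) / 1.146 = 1.19 mg/L.

1.19 mg/L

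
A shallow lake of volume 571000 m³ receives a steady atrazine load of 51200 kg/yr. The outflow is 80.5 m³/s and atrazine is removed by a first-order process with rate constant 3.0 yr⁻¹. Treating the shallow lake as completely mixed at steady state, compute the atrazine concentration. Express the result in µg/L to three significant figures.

20.1 µg/L

Outflow Q = 80.5 m³/s × 3.156e+07 s/yr = 2.54e+09 m³/yr.
Steady-state CSTR mass balance: W = Q·C + k·V·C, so C = W/(Q + kV).
Q + kV = 2.54e+09 + 3.0·571000 = 2.542e+09 m³/yr.
C = 51200/2.542e+09 = 2.014e-05 kg/m³ = 0.02014 mg/L = 20.14 µg/L.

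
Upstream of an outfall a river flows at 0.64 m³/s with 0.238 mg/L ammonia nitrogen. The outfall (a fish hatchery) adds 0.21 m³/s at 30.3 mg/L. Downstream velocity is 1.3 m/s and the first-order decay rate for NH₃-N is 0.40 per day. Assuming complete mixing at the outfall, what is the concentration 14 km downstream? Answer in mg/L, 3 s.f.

7.29 mg/L

After complete mixing, C₀ = (0.21·30.3 + 0.64·0.238) / 0.85 = 7.665 mg/L.
Travel time t = 1.4e+04 m / 1.3 m/s = 1.077e+04 s = 0.1246 d.
C = 7.665·exp(−0.40·0.1246) = 7.665·0.9514 = 7.292 mg/L.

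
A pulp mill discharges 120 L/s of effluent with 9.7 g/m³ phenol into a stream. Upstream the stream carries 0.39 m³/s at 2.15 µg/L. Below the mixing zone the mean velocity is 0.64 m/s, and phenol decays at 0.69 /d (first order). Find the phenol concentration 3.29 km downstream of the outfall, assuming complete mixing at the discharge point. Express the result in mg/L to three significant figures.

120 L/s = 0.12 m³/s.
2.15 µg/L = 0.00215 mg/L.
After complete mixing, C₀ = (0.12·9.7 + 0.39·0.00215) / 0.51 = 2.284 mg/L.
Travel time t = 3290 m / 0.64 m/s = 5141 s = 0.0595 d.
C = 2.284·exp(−0.69·0.0595) = 2.284·0.9598 = 2.192 mg/L.

2.19 mg/L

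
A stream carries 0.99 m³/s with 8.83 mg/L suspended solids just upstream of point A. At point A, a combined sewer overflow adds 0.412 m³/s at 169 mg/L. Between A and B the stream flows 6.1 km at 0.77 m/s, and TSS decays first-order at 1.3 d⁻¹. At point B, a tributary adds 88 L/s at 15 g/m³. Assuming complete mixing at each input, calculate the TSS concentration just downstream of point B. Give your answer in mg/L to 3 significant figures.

After input A: C = (0.99·8.83 + 0.412·169) / 1.402 = 55.9 mg/L.
Over the 6.1 km reach to input B (t = 7922 s = 0.09169 d), decay gives C = 55.9·exp(−1.3·0.09169) = 49.62 mg/L.
88 L/s = 0.088 m³/s.
After input B: C = (1.402·49.62 + 0.088·15) / 1.49 = 47.57 mg/L.

47.6 mg/L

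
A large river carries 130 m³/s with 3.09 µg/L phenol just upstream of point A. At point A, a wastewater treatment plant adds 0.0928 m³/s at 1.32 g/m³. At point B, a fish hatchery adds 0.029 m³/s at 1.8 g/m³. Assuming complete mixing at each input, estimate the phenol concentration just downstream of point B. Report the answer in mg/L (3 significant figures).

3.09 µg/L = 0.00309 mg/L.
After input A: C = (130·0.00309 + 0.0928·1.32) / 130.1 = 0.004029 mg/L.
After input B: C = (130.1·0.004029 + 0.029·1.8) / 130.1 = 0.00443 mg/L.

0.00443 mg/L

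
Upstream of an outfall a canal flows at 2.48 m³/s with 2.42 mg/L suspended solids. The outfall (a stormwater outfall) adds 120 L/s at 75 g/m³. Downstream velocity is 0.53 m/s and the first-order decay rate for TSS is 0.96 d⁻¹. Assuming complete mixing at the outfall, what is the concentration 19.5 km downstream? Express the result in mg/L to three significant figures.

120 L/s = 0.12 m³/s.
After complete mixing, C₀ = (0.12·75 + 2.48·2.42) / 2.6 = 5.77 mg/L.
Travel time t = 1.95e+04 m / 0.53 m/s = 3.679e+04 s = 0.4258 d.
C = 5.77·exp(−0.96·0.4258) = 5.77·0.6644 = 3.834 mg/L.

3.83 mg/L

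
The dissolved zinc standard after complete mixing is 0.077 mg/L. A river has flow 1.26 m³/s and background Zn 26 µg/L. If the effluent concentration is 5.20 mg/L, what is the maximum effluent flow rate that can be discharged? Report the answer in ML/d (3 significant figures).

1.08 ML/d

26 µg/L = 0.026 mg/L.
Mass balance at complete mixing: C_std·(Q_w + Q_r) = Q_w·C_e + Q_r·C_b.
Rearranging, Q_w = Q_r·(C_std − C_b)/(C_e − C_std) = 1.26·(0.077 − 0.026) / (5.2 − 0.077) = 0.01254 m³/s.
= 1.084 ML/d.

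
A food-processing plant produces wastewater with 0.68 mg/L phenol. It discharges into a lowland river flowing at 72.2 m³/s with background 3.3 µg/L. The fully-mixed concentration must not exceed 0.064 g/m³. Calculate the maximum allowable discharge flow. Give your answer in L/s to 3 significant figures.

3.3 µg/L = 0.0033 mg/L.
Mass balance at complete mixing: C_std·(Q_w + Q_r) = Q_w·C_e + Q_r·C_b.
Rearranging, Q_w = Q_r·(C_std − C_b)/(C_e − C_std) = 72.2·(0.064 − 0.0033) / (0.68 − 0.064) = 7.115 m³/s.
= 7115 L/s.

7110 L/s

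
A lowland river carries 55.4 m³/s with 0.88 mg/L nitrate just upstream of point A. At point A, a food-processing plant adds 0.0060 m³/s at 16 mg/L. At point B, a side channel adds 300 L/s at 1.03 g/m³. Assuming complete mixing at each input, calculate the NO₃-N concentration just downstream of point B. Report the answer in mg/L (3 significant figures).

After input A: C = (55.4·0.88 + 0.006·16) / 55.41 = 0.8816 mg/L.
300 L/s = 0.3 m³/s.
After input B: C = (55.41·0.8816 + 0.3·1.03) / 55.71 = 0.8824 mg/L.

0.882 mg/L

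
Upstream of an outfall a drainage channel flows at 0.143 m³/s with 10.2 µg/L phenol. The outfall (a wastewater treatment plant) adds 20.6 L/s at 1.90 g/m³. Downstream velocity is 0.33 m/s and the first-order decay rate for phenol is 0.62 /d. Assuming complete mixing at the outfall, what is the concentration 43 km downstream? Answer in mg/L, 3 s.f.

20.6 L/s = 0.0206 m³/s.
10.2 µg/L = 0.0102 mg/L.
After complete mixing, C₀ = (0.0206·1.9 + 0.143·0.0102) / 0.1636 = 0.2482 mg/L.
Travel time t = 4.3e+04 m / 0.33 m/s = 1.303e+05 s = 1.508 d.
C = 0.2482·exp(−0.62·1.508) = 0.2482·0.3926 = 0.09742 mg/L.

0.0974 mg/L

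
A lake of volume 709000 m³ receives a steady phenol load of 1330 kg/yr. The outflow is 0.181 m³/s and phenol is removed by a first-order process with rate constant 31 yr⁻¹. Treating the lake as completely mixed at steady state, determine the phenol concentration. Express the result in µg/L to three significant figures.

48.0 µg/L

Outflow Q = 0.181 m³/s × 3.156e+07 s/yr = 5.712e+06 m³/yr.
Steady-state CSTR mass balance: W = Q·C + k·V·C, so C = W/(Q + kV).
Q + kV = 5.712e+06 + 31·709000 = 2.769e+07 m³/yr.
C = 1330/2.769e+07 = 4.803e-05 kg/m³ = 0.04803 mg/L = 48.03 µg/L.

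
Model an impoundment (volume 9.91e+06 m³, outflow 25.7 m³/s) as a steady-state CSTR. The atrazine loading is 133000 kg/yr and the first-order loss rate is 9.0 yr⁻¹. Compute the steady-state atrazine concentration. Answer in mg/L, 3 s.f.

0.148 mg/L

Outflow Q = 25.7 m³/s × 3.156e+07 s/yr = 8.11e+08 m³/yr.
Steady-state CSTR mass balance: W = Q·C + k·V·C, so C = W/(Q + kV).
Q + kV = 8.11e+08 + 9.0·9.91e+06 = 9.002e+08 m³/yr.
C = 133000/9.002e+08 = 0.0001477 kg/m³ = 0.1477 mg/L.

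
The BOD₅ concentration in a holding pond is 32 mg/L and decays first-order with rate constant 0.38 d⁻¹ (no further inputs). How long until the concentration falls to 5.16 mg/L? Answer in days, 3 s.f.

t = ln(C₀/C)/k = ln(32/5.16)/0.38 = 1.825/0.38 = 4.802 d.

4.80 d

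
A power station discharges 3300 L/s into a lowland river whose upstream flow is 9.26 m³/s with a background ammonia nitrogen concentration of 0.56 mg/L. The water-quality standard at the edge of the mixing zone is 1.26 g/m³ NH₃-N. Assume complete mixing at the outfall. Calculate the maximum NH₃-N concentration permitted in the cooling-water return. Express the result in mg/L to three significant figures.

3.22 mg/L

3300 L/s = 3.3 m³/s.
Mass balance: 1.26·12.56 = 3.3·Cₑ + 9.26·0.56.
Cₑ = (15.83 − 5.186) / 3.3 = 3.224 mg/L.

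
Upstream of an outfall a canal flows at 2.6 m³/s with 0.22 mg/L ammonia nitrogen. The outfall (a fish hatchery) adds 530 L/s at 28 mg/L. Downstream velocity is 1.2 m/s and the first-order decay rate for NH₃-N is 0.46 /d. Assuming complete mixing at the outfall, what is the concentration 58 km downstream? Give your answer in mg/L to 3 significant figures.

3.81 mg/L

530 L/s = 0.53 m³/s.
After complete mixing, C₀ = (0.53·28 + 2.6·0.22) / 3.13 = 4.924 mg/L.
Travel time t = 5.8e+04 m / 1.2 m/s = 4.833e+04 s = 0.5594 d.
C = 4.924·exp(−0.46·0.5594) = 4.924·0.7731 = 3.807 mg/L.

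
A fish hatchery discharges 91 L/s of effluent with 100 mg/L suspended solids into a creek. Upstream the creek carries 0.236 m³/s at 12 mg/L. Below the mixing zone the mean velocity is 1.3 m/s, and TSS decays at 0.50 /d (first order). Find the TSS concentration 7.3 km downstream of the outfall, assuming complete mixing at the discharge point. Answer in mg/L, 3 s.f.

35.3 mg/L

91 L/s = 0.091 m³/s.
After complete mixing, C₀ = (0.091·100 + 0.236·12) / 0.327 = 36.49 mg/L.
Travel time t = 7300 m / 1.3 m/s = 5615 s = 0.06499 d.
C = 36.49·exp(−0.50·0.06499) = 36.49·0.968 = 35.32 mg/L.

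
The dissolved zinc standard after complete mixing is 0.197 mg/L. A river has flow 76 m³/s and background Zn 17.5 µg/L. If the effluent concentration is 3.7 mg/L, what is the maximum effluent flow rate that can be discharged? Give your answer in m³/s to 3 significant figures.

3.89 m³/s

17.5 µg/L = 0.0175 mg/L.
Mass balance at complete mixing: C_std·(Q_w + Q_r) = Q_w·C_e + Q_r·C_b.
Rearranging, Q_w = Q_r·(C_std − C_b)/(C_e − C_std) = 76·(0.197 − 0.0175) / (3.7 − 0.197) = 3.894 m³/s.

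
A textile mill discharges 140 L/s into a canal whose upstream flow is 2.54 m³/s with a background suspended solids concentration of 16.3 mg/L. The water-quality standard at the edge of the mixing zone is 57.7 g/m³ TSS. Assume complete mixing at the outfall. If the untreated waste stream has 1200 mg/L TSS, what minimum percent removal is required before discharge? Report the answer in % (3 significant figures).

140 L/s = 0.14 m³/s.
Mass balance: 57.7·2.68 = 0.14·Cₑ + 2.54·16.3.
Cₑ = (154.6 − 41.4) / 0.14 = 808.8 mg/L.
Required removal = 1 − 808.8/1200 = 32.6 %.

32.6 %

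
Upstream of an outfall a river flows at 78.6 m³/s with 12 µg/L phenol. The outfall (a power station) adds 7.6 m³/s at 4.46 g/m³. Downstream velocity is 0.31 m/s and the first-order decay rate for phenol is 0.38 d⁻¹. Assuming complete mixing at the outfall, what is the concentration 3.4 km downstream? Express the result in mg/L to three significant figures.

12 µg/L = 0.012 mg/L.
After complete mixing, C₀ = (7.6·4.46 + 78.6·0.012) / 86.2 = 0.4042 mg/L.
Travel time t = 3400 m / 0.31 m/s = 1.097e+04 s = 0.1269 d.
C = 0.4042·exp(−0.38·0.1269) = 0.4042·0.9529 = 0.3851 mg/L.

0.385 mg/L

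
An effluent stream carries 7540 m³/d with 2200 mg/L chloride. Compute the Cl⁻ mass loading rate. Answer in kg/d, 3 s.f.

7540 m³/d = 0.08727 m³/s.
Mass flux = Q·C = 0.08727 m³/s × 2200 g/m³ = 192 g/s.
= 192 g/s × 86.4 = 1.659e+04 kg/d.

16600 kg/d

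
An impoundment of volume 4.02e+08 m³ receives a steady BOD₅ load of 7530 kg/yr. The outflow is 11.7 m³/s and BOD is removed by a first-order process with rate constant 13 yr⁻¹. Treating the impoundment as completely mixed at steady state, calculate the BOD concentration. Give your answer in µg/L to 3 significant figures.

1.35 µg/L

Outflow Q = 11.7 m³/s × 3.156e+07 s/yr = 3.692e+08 m³/yr.
Steady-state CSTR mass balance: W = Q·C + k·V·C, so C = W/(Q + kV).
Q + kV = 3.692e+08 + 13·4.02e+08 = 5.595e+09 m³/yr.
C = 7530/5.595e+09 = 1.346e-06 kg/m³ = 0.001346 mg/L = 1.346 µg/L.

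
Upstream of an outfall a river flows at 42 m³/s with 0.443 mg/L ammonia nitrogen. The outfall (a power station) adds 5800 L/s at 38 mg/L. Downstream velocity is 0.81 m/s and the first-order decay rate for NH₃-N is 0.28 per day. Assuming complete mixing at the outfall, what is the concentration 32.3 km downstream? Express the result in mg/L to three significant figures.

4.39 mg/L

5800 L/s = 5.8 m³/s.
After complete mixing, C₀ = (5.8·38 + 42·0.443) / 47.8 = 5 mg/L.
Travel time t = 3.23e+04 m / 0.81 m/s = 3.988e+04 s = 0.4615 d.
C = 5·exp(−0.28·0.4615) = 5·0.8788 = 4.394 mg/L.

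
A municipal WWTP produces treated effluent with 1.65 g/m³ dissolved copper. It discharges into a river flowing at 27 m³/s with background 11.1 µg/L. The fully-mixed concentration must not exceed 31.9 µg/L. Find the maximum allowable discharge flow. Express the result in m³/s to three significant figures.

0.347 m³/s

11.1 µg/L = 0.0111 mg/L.
31.9 µg/L = 0.0319 mg/L.
Mass balance at complete mixing: C_std·(Q_w + Q_r) = Q_w·C_e + Q_r·C_b.
Rearranging, Q_w = Q_r·(C_std − C_b)/(C_e − C_std) = 27·(0.0319 − 0.0111) / (1.65 − 0.0319) = 0.3471 m³/s.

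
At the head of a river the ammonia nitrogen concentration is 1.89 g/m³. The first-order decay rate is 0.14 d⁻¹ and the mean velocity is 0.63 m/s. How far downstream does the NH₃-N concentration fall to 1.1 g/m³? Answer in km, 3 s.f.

210 km

From C = C₀·e^(−kt), t = ln(C₀/C)/k = ln(1.89/1.1)/0.14 = 0.5413/0.14 = 3.866 d.
Distance = v·t = 0.63 m/s × 3.34e+05 s = 2.104e+05 m = 210.4 km.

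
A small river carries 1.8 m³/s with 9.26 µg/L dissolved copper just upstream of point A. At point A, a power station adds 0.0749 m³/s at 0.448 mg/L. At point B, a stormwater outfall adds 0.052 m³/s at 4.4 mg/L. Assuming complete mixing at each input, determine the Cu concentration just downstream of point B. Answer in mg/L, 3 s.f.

0.145 mg/L

9.26 µg/L = 0.00926 mg/L.
After input A: C = (1.8·0.00926 + 0.0749·0.448) / 1.875 = 0.02679 mg/L.
After input B: C = (1.875·0.02679 + 0.052·4.4) / 1.927 = 0.1448 mg/L.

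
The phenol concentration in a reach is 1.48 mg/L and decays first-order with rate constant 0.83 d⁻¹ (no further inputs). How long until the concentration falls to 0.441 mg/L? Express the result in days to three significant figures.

1.46 d

t = ln(C₀/C)/k = ln(1.48/0.441)/0.83 = 1.211/0.83 = 1.459 d.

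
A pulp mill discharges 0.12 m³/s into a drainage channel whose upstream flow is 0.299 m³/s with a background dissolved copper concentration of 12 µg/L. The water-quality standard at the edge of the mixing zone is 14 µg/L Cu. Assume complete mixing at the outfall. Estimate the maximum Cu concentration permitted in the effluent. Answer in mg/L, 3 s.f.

0.0190 mg/L

12 µg/L = 0.012 mg/L.
14 µg/L = 0.014 mg/L.
Mass balance: 0.014·0.419 = 0.12·Cₑ + 0.299·0.012.
Cₑ = (0.005866 − 0.003588) / 0.12 = 0.01898 mg/L.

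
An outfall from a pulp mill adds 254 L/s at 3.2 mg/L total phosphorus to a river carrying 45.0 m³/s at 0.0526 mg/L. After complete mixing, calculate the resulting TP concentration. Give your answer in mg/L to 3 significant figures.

254 L/s = 0.254 m³/s.
By mass balance at complete mixing, C = (0.254·3.2 + 45·0.0526) / (0.254 + 45) = 3.18/45.25 = 0.07027 mg/L.

0.0703 mg/L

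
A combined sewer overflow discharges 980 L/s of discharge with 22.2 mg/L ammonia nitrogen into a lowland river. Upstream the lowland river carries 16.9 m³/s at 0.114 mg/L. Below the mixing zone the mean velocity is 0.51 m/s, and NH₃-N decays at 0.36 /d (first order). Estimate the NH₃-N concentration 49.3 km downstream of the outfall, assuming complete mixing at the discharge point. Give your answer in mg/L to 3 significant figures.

0.885 mg/L

980 L/s = 0.98 m³/s.
After complete mixing, C₀ = (0.98·22.2 + 16.9·0.114) / 17.88 = 1.325 mg/L.
Travel time t = 4.93e+04 m / 0.51 m/s = 9.667e+04 s = 1.119 d.
C = 1.325·exp(−0.36·1.119) = 1.325·0.6685 = 0.8854 mg/L.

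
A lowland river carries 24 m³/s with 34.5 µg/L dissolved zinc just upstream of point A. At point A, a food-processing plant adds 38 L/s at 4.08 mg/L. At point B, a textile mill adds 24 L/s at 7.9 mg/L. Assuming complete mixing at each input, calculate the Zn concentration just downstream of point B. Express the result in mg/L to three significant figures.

34.5 µg/L = 0.0345 mg/L.
38 L/s = 0.038 m³/s.
After input A: C = (24·0.0345 + 0.038·4.08) / 24.04 = 0.0409 mg/L.
24 L/s = 0.024 m³/s.
After input B: C = (24.04·0.0409 + 0.024·7.9) / 24.06 = 0.04873 mg/L.

0.0487 mg/L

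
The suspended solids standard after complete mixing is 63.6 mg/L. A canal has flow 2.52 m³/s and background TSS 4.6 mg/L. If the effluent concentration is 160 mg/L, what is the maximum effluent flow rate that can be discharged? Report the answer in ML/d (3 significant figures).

133 ML/d

Mass balance at complete mixing: C_std·(Q_w + Q_r) = Q_w·C_e + Q_r·C_b.
Rearranging, Q_w = Q_r·(C_std − C_b)/(C_e − C_std) = 2.52·(63.6 − 4.6) / (160 − 63.6) = 1.542 m³/s.
= 133.3 ML/d.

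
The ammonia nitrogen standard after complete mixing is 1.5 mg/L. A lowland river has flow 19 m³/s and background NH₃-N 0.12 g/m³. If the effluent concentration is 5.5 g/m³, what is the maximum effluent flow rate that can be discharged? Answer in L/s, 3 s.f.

Mass balance at complete mixing: C_std·(Q_w + Q_r) = Q_w·C_e + Q_r·C_b.
Rearranging, Q_w = Q_r·(C_std − C_b)/(C_e − C_std) = 19·(1.5 − 0.12) / (5.5 − 1.5) = 6.555 m³/s.
= 6555 L/s.

6560 L/s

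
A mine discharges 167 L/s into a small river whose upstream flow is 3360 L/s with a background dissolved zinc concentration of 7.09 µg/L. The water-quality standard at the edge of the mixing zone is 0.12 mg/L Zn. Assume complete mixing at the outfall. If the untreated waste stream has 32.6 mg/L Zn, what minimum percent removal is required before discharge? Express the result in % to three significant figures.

167 L/s = 0.167 m³/s.
3360 L/s = 3.36 m³/s.
7.09 µg/L = 0.00709 mg/L.
Mass balance: 0.12·3.527 = 0.167·Cₑ + 3.36·0.00709.
Cₑ = (0.4232 − 0.02382) / 0.167 = 2.392 mg/L.
Required removal = 1 − 2.392/32.6 = 92.66 %.

92.7 %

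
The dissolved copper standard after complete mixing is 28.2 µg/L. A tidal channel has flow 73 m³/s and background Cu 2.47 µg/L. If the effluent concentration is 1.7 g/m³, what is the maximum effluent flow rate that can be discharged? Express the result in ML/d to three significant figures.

2.47 µg/L = 0.00247 mg/L.
28.2 µg/L = 0.0282 mg/L.
Mass balance at complete mixing: C_std·(Q_w + Q_r) = Q_w·C_e + Q_r·C_b.
Rearranging, Q_w = Q_r·(C_std − C_b)/(C_e − C_std) = 73·(0.0282 − 0.00247) / (1.7 − 0.0282) = 1.124 m³/s.
= 97.07 ML/d.

97.1 ML/d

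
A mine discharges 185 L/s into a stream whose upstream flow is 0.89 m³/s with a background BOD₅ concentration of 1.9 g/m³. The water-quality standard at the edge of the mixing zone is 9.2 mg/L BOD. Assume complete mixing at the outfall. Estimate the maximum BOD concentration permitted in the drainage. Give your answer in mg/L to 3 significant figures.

44.3 mg/L

185 L/s = 0.185 m³/s.
Mass balance: 9.2·1.075 = 0.185·Cₑ + 0.89·1.9.
Cₑ = (9.89 − 1.691) / 0.185 = 44.32 mg/L.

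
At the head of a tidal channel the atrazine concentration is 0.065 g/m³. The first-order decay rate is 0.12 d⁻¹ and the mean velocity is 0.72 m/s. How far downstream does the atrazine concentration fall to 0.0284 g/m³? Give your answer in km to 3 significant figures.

429 km

From C = C₀·e^(−kt), t = ln(C₀/C)/k = ln(0.065/0.0284)/0.12 = 0.828/0.12 = 6.9 d.
Distance = v·t = 0.72 m/s × 5.962e+05 s = 4.292e+05 m = 429.2 km.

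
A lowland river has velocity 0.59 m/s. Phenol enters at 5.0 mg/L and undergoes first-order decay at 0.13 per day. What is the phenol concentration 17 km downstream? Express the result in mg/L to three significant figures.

Travel time t = 17 km / 0.59 m/s = 1.7e+04/0.59 = 2.881e+04 s = 0.3335 d.
First-order decay: C = 5.0·exp(−0.13·0.3335) = 5.0·0.9576 = 4.788 mg/L.

4.79 mg/L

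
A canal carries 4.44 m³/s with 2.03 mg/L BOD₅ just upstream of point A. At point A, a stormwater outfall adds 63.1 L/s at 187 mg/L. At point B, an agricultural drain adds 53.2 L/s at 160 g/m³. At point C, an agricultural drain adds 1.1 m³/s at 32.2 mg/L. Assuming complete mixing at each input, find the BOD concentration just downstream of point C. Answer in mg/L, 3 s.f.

63.1 L/s = 0.0631 m³/s.
After input A: C = (4.44·2.03 + 0.0631·187) / 4.503 = 4.622 mg/L.
53.2 L/s = 0.0532 m³/s.
After input B: C = (4.503·4.622 + 0.0532·160) / 4.556 = 6.436 mg/L.
After input C: C = (4.556·6.436 + 1.1·32.2) / 5.656 = 11.45 mg/L.

11.4 mg/L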